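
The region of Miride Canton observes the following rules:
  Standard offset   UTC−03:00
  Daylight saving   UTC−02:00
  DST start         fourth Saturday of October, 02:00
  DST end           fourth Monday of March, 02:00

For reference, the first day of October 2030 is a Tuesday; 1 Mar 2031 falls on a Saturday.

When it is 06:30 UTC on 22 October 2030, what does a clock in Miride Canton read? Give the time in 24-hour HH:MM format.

1 October 2030 is a Tuesday, so the first Saturday is October 5 and the fourth is October 26.
1 March 2031 is a Saturday, so the first Monday is March 3 and the fourth is March 24.
At the standard offset (UTC−03:00), 06:30 UTC − 3h = 03:30 Miride Canton standard time.
The standard-time date in Miride Canton, 22 October 2030, is outside the daylight-saving period (26 October 2030 – 24 March 2031), so Miride Canton is on standard time, UTC−03:00.
06:30 UTC − 3h = 03:30 local.

03:30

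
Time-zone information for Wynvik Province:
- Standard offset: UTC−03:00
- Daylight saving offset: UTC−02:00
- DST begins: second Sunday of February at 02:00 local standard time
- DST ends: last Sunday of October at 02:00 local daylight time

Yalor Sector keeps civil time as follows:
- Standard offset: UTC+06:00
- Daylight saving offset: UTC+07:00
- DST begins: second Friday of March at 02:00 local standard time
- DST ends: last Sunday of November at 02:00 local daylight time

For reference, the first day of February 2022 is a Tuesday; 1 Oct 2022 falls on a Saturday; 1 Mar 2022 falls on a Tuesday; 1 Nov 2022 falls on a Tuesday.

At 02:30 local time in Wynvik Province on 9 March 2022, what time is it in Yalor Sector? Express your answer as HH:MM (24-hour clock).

10:30

1 February 2022 is a Tuesday, so the first Sunday is February 6 and the second is February 13.
1 October 2022 is a Saturday, so Sundays fall on 2, 9, 16, 23, 30; the last is October 30.
Daylight saving runs 13 February – 30 October; 9 March 2022 is inside that window, so Wynvik Province is at UTC−02:00.
02:30 Wynvik Province + 2h = 04:30 UTC.
1 March 2022 is a Tuesday, so the first Friday is March 4 and the second is March 11.
1 November 2022 is a Tuesday, so Sundays fall on 6, 13, 20, 27; the last is November 27.
At the standard offset (UTC+06:00), 04:30 UTC + 6h = 10:30 Yalor Sector standard time.
The standard-time date in Yalor Sector, 9 March 2022, does not fall between 11 March and 27 November, so daylight saving is not in effect and Yalor Sector is at UTC+06:00.
04:30 UTC + 6h = 10:30 Yalor Sector.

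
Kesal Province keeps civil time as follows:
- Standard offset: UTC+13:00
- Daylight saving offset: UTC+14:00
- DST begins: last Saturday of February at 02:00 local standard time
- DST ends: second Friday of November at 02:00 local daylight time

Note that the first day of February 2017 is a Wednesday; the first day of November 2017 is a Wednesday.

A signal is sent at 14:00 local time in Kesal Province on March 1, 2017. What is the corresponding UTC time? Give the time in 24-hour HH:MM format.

1 February 2017 is a Wednesday, so Saturdays fall on 4, 11, 18, 25; the last is February 25.
1 November 2017 is a Wednesday, so the first Friday is November 3 and the second is November 10.
March 1, 2017 lies within the daylight-saving period (25 February – 10 November), so Kesal Province is on daylight time, UTC+14:00.
14:00 local − 14h = 00:00 UTC.

00:00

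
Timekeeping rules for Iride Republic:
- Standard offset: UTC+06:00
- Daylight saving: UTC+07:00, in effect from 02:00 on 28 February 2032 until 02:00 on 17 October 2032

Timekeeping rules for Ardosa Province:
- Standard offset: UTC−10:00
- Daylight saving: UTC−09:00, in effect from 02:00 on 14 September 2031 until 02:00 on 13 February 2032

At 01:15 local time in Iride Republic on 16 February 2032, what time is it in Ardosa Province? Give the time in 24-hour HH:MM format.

16 February 2032 is outside the daylight-saving period (28 February – 17 October), so Iride Republic is on standard time, UTC+06:00.
01:15 Iride Republic − 6h = 19:15 UTC (rolling into the previous day, 15 February 2032).
At the standard offset (UTC−10:00), 19:15 UTC − 10h = 09:15 Ardosa Province standard time.
The standard-time date in Ardosa Province, 15 February 2032, does not fall between 14 September 2031 and 13 February 2032, so daylight saving is not in effect and Ardosa Province is at UTC−10:00.
19:15 UTC − 10h = 09:15 Ardosa Province.

09:15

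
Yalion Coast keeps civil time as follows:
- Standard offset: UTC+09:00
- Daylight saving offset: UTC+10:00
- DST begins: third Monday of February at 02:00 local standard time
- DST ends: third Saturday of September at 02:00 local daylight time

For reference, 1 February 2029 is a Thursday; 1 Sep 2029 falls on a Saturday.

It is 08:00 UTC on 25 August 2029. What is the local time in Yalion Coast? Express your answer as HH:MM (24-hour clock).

1 February 2029 is a Thursday, so the first Monday is February 5 and the third is February 19.
1 September 2029 is a Saturday, so the first Saturday is September 1 and the third is September 15.
At the standard offset (UTC+09:00), 08:00 UTC + 9h = 17:00 Yalion Coast standard time.
Daylight saving runs 19 February – 15 September; the standard-time date in Yalion Coast, 25 August 2029, is inside that window, so Yalion Coast is at UTC+10:00.
08:00 UTC + 10h = 18:00 local.

18:00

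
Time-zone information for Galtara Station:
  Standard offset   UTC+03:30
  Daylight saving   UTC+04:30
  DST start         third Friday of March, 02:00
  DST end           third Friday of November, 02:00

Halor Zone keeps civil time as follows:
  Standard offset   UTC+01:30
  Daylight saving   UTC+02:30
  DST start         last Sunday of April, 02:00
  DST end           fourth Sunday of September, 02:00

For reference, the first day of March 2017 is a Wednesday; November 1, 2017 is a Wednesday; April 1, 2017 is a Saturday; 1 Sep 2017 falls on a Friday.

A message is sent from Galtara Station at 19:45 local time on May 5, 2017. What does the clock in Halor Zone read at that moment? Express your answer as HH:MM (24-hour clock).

1 March 2017 is a Wednesday, so the first Friday is March 3 and the third is March 17.
1 November 2017 is a Wednesday, so the first Friday is November 3 and the third is November 17.
Daylight saving runs 17 March – 17 November; May 5, 2017 is inside that window, so Galtara Station is at UTC+04:30.
19:45 Galtara Station − 4h30m = 15:15 UTC.
1 April 2017 is a Saturday, so Sundays fall on 2, 9, 16, 23, 30; the last is April 30.
1 September 2017 is a Friday, so the first Sunday is September 3 and the fourth is September 24.
At the standard offset (UTC+01:30), 15:15 UTC + 1h30m = 16:45 Halor Zone standard time.
The standard-time date in Halor Zone, May 5, 2017, lies within the daylight-saving period (30 April – 24 September), so Halor Zone is on daylight time, UTC+02:30.
15:15 UTC + 2h30m = 17:45 Halor Zone.

17:45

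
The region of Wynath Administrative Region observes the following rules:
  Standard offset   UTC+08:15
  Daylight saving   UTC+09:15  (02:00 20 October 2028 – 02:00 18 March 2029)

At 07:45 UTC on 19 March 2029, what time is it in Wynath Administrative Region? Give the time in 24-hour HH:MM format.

16:00

At the standard offset (UTC+08:15), 07:45 UTC + 8h15m = 16:00 Wynath Administrative Region standard time.
The standard-time date in Wynath Administrative Region, 19 March 2029, is outside the daylight-saving period (20 October 2028 – 18 March 2029), so Wynath Administrative Region is on standard time, UTC+08:15.
07:45 UTC + 8h15m = 16:00 local.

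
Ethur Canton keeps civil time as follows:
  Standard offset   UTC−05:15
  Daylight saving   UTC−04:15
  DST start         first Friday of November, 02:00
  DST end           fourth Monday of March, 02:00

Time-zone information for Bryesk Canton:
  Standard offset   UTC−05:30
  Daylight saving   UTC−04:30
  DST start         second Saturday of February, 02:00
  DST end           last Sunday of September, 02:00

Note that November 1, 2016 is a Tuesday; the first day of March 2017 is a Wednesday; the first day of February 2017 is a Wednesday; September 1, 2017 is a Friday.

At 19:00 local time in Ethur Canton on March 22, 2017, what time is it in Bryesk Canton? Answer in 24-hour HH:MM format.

1 November 2016 is a Tuesday, so the first Friday is November 4.
1 March 2017 is a Wednesday, so the first Monday is March 6 and the fourth is March 27.
March 22, 2017 lies within the daylight-saving period (4 November 2016 – 27 March 2017), so Ethur Canton is on daylight time, UTC−04:15.
19:00 Ethur Canton + 4h15m = 23:15 UTC.
1 February 2017 is a Wednesday, so the first Saturday is February 4 and the second is February 11.
1 September 2017 is a Friday, so Sundays fall on 3, 10, 17, 24; the last is September 24.
At the standard offset (UTC−05:30), 23:15 UTC − 5h30m = 17:45 Bryesk Canton standard time.
The standard-time date in Bryesk Canton, March 22, 2017, falls between 11 February and 24 September, so daylight saving is in effect and Bryesk Canton is at UTC−04:30.
23:15 UTC − 4h30m = 18:45 Bryesk Canton.

18:45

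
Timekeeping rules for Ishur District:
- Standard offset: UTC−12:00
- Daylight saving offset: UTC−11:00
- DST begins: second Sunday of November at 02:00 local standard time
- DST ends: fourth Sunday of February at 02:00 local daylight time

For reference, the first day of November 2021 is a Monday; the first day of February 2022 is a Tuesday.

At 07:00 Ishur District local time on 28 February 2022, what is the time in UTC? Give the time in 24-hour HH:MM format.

19:00

1 November 2021 is a Monday, so the first Sunday is November 7 and the second is November 14.
1 February 2022 is a Tuesday, so the first Sunday is February 6 and the fourth is February 27.
28 February 2022 does not fall between 14 November 2021 and 27 February 2022, so daylight saving is not in effect and Ishur District is at UTC−12:00.
07:00 local + 12h = 19:00 UTC.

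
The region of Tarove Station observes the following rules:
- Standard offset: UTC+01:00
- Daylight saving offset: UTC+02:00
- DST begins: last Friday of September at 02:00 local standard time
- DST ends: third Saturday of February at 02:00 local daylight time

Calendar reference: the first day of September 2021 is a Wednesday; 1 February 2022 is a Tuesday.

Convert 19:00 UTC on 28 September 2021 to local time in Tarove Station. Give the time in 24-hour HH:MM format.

21:00

1 September 2021 is a Wednesday, so Fridays fall on 3, 10, 17, 24; the last is September 24.
1 February 2022 is a Tuesday, so the first Saturday is February 5 and the third is February 19.
At the standard offset (UTC+01:00), 19:00 UTC + 1h = 20:00 Tarove Station standard time.
The standard-time date in Tarove Station, 28 September 2021, lies within the daylight-saving period (24 September 2021 – 19 February 2022), so Tarove Station is on daylight time, UTC+02:00.
19:00 UTC + 2h = 21:00 local.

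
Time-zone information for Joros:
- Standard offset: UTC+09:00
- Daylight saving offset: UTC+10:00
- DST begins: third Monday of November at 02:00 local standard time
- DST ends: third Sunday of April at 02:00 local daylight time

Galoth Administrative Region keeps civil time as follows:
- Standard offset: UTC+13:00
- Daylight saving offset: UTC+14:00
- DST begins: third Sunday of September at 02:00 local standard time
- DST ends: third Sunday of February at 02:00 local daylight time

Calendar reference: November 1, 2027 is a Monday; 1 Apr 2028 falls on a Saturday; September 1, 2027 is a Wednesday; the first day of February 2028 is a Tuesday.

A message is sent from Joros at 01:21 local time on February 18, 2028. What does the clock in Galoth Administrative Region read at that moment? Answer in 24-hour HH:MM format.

1 November 2027 is a Monday, so the first Monday is November 1 and the third is November 15.
1 April 2028 is a Saturday, so the first Sunday is April 2 and the third is April 16.
February 18, 2028 lies within the daylight-saving period (15 November 2027 – 16 April 2028), so Joros is on daylight time, UTC+10:00.
01:21 Joros − 10h = 15:21 UTC (rolling into the previous day, 17 February 2028).
1 September 2027 is a Wednesday, so the first Sunday is September 5 and the third is September 19.
1 February 2028 is a Tuesday, so the first Sunday is February 6 and the third is February 20.
At the standard offset (UTC+13:00), 15:21 UTC + 13h = 04:21 Galoth Administrative Region standard time (rolling into the next day, 18 February 2028).
The standard-time date in Galoth Administrative Region, February 18, 2028, falls between 19 September 2027 and 20 February 2028, so daylight saving is in effect and Galoth Administrative Region is at UTC+14:00.
15:21 UTC + 14h = 05:21 Galoth Administrative Region (rolling into the next day, 18 February 2028).

05:21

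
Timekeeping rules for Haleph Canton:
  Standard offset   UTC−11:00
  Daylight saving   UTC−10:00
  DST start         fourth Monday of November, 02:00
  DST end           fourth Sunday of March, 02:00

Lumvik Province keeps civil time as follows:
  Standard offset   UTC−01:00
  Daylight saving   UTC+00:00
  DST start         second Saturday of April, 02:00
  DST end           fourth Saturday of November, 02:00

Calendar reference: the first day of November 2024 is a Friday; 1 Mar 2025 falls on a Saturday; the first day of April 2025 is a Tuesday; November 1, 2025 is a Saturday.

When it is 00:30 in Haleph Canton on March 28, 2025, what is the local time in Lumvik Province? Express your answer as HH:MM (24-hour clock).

1 November 2024 is a Friday, so the first Monday is November 4 and the fourth is November 25.
1 March 2025 is a Saturday, so the first Sunday is March 2 and the fourth is March 23.
March 28, 2025 is outside the daylight-saving period (25 November 2024 – 23 March 2025), so Haleph Canton is on standard time, UTC−11:00.
00:30 Haleph Canton + 11h = 11:30 UTC.
1 April 2025 is a Tuesday, so the first Saturday is April 5 and the second is April 12.
1 November 2025 is a Saturday, so the first Saturday is November 1 and the fourth is November 22.
At the standard offset (UTC−01:00), 11:30 UTC − 1h = 10:30 Lumvik Province standard time.
The standard-time date in Lumvik Province, March 28, 2025, is outside the daylight-saving period (12 April – 22 November), so Lumvik Province is on standard time, UTC−01:00.
11:30 UTC − 1h = 10:30 Lumvik Province.

10:30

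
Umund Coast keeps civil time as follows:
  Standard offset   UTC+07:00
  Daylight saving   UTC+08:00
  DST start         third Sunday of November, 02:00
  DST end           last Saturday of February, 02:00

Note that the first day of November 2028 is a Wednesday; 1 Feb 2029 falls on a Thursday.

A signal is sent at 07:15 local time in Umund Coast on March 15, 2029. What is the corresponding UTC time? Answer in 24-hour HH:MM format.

00:15

1 November 2028 is a Wednesday, so the first Sunday is November 5 and the third is November 19.
1 February 2029 is a Thursday, so Saturdays fall on 3, 10, 17, 24; the last is February 24.
March 15, 2029 is outside the daylight-saving period (19 November 2028 – 24 February 2029), so Umund Coast is on standard time, UTC+07:00.
07:15 local − 7h = 00:15 UTC.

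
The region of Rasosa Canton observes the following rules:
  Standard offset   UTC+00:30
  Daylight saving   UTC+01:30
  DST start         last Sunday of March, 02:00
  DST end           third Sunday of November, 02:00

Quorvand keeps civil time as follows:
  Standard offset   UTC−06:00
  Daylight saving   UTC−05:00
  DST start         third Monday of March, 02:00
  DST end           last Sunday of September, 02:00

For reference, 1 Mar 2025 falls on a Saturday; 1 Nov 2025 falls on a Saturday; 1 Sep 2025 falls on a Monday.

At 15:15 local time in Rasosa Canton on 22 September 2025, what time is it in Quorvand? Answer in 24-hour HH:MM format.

1 March 2025 is a Saturday, so Sundays fall on 2, 9, 16, 23, 30; the last is March 30.
1 November 2025 is a Saturday, so the first Sunday is November 2 and the third is November 16.
Daylight saving runs 30 March – 16 November; 22 September 2025 is inside that window, so Rasosa Canton is at UTC+01:30.
15:15 Rasosa Canton − 1h30m = 13:45 UTC.
1 March 2025 is a Saturday, so the first Monday is March 3 and the third is March 17.
1 September 2025 is a Monday, so Sundays fall on 7, 14, 21, 28; the last is September 28.
At the standard offset (UTC−06:00), 13:45 UTC − 6h = 07:45 Quorvand standard time.
The standard-time date in Quorvand, 22 September 2025, falls between 17 March and 28 September, so daylight saving is in effect and Quorvand is at UTC−05:00.
13:45 UTC − 5h = 08:45 Quorvand.

08:45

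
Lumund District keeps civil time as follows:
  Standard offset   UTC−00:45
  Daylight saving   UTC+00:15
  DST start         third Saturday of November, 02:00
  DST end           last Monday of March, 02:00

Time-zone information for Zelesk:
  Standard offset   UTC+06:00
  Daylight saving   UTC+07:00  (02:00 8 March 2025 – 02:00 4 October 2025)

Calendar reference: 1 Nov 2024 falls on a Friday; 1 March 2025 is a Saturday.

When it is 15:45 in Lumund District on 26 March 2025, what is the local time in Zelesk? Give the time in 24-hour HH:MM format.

1 November 2024 is a Friday, so the first Saturday is November 2 and the third is November 16.
1 March 2025 is a Saturday, so Mondays fall on 3, 10, 17, 24, 31; the last is March 31.
Daylight saving runs 16 November 2024 – 31 March 2025; 26 March 2025 is inside that window, so Lumund District is at UTC+00:15.
15:45 Lumund District − 0h15m = 15:30 UTC.
At the standard offset (UTC+06:00), 15:30 UTC + 6h = 21:30 Zelesk standard time.
The standard-time date in Zelesk, 26 March 2025, falls between 8 March and 4 October, so daylight saving is in effect and Zelesk is at UTC+07:00.
15:30 UTC + 7h = 22:30 Zelesk.

22:30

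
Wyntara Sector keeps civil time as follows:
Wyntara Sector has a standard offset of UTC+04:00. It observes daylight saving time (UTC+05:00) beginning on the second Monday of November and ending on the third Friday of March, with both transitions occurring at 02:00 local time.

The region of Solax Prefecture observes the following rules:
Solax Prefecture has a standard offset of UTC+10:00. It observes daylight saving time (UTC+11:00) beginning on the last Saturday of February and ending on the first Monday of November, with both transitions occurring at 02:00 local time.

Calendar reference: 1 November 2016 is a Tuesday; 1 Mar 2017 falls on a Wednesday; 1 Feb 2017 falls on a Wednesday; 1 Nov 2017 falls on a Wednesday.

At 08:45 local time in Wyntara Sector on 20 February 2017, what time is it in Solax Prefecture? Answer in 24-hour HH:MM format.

1 November 2016 is a Tuesday, so the first Monday is November 7 and the second is November 14.
1 March 2017 is a Wednesday, so the first Friday is March 3 and the third is March 17.
20 February 2017 lies within the daylight-saving period (14 November 2016 – 17 March 2017), so Wyntara Sector is on daylight time, UTC+05:00.
08:45 Wyntara Sector − 5h = 03:45 UTC.
1 February 2017 is a Wednesday, so Saturdays fall on 4, 11, 18, 25; the last is February 25.
1 November 2017 is a Wednesday, so the first Monday is November 6.
At the standard offset (UTC+10:00), 03:45 UTC + 10h = 13:45 Solax Prefecture standard time.
Daylight saving runs 25 February – 6 November; the standard-time date in Solax Prefecture, 20 February 2017, is outside that window, so Solax Prefecture is on standard time at UTC+10:00.
03:45 UTC + 10h = 13:45 Solax Prefecture.

13:45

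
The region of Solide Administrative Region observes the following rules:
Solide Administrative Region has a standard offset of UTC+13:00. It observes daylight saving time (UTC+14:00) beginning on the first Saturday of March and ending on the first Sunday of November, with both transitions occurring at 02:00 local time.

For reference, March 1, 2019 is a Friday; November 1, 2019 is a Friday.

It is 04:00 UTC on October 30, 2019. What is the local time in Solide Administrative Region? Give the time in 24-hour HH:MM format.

1 March 2019 is a Friday, so the first Saturday is March 2.
1 November 2019 is a Friday, so the first Sunday is November 3.
At the standard offset (UTC+13:00), 04:00 UTC + 13h = 17:00 Solide Administrative Region standard time.
The standard-time date in Solide Administrative Region, October 30, 2019, falls between 2 March and 3 November, so daylight saving is in effect and Solide Administrative Region is at UTC+14:00.
04:00 UTC + 14h = 18:00 local.

18:00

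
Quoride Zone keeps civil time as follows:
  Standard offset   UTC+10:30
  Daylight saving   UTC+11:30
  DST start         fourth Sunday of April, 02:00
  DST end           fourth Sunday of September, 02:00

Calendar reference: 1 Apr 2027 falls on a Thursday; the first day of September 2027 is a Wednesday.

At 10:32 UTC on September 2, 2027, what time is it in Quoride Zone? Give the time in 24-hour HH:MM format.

1 April 2027 is a Thursday, so the first Sunday is April 4 and the fourth is April 25.
1 September 2027 is a Wednesday, so the first Sunday is September 5 and the fourth is September 26.
At the standard offset (UTC+10:30), 10:32 UTC + 10h30m = 21:02 Quoride Zone standard time.
The standard-time date in Quoride Zone, September 2, 2027, lies within the daylight-saving period (25 April – 26 September), so Quoride Zone is on daylight time, UTC+11:30.
10:32 UTC + 11h30m = 22:02 local.

22:02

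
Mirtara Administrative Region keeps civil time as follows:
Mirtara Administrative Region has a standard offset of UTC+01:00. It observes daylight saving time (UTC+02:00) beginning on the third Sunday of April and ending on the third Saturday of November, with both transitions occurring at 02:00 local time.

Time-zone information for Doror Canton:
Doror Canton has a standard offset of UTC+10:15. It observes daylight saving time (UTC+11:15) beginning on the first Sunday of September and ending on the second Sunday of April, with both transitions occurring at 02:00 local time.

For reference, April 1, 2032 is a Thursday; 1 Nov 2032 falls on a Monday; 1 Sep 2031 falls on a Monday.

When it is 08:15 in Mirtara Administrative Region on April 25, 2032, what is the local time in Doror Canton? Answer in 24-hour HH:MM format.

1 April 2032 is a Thursday, so the first Sunday is April 4 and the third is April 18.
1 November 2032 is a Monday, so the first Saturday is November 6 and the third is November 20.
April 25, 2032 falls between 18 April and 20 November, so daylight saving is in effect and Mirtara Administrative Region is at UTC+02:00.
08:15 Mirtara Administrative Region − 2h = 06:15 UTC.
1 September 2031 is a Monday, so the first Sunday is September 7.
1 April 2032 is a Thursday, so the first Sunday is April 4 and the second is April 11.
At the standard offset (UTC+10:15), 06:15 UTC + 10h15m = 16:30 Doror Canton standard time.
The standard-time date in Doror Canton, April 25, 2032, does not fall between 7 September 2031 and 11 April 2032, so daylight saving is not in effect and Doror Canton is at UTC+10:15.
06:15 UTC + 10h15m = 16:30 Doror Canton.

16:30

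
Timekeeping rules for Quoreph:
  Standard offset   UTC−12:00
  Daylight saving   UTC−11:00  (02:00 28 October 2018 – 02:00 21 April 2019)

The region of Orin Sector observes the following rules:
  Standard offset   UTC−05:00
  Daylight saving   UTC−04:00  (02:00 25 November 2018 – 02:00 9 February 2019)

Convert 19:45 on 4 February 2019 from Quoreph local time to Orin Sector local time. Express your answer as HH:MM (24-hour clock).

4 February 2019 lies within the daylight-saving period (28 October 2018 – 21 April 2019), so Quoreph is on daylight time, UTC−11:00.
19:45 Quoreph + 11h = 06:45 UTC (rolling into the next day, 5 February 2019).
At the standard offset (UTC−05:00), 06:45 UTC − 5h = 01:45 Orin Sector standard time.
The standard-time date in Orin Sector, 5 February 2019, lies within the daylight-saving period (25 November 2018 – 9 February 2019), so Orin Sector is on daylight time, UTC−04:00.
06:45 UTC − 4h = 02:45 Orin Sector.

02:45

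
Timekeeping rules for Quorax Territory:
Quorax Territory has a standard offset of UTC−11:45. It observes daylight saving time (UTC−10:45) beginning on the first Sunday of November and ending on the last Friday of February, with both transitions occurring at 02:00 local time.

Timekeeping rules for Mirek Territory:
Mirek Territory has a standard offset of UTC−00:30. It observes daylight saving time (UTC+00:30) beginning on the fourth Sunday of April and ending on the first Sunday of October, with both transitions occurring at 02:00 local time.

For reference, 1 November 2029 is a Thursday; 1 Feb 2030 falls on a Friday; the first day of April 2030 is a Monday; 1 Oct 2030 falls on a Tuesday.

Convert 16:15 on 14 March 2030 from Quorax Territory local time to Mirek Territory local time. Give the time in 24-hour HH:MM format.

03:30

1 November 2029 is a Thursday, so the first Sunday is November 4.
1 February 2030 is a Friday, so Fridays fall on 1, 8, 15, 22; the last is February 22.
14 March 2030 does not fall between 4 November 2029 and 22 February 2030, so daylight saving is not in effect and Quorax Territory is at UTC−11:45.
16:15 Quorax Territory + 11h45m = 04:00 UTC (rolling into the next day, 15 March 2030).
1 April 2030 is a Monday, so the first Sunday is April 7 and the fourth is April 28.
1 October 2030 is a Tuesday, so the first Sunday is October 6.
At the standard offset (UTC−00:30), 04:00 UTC − 0h30m = 03:30 Mirek Territory standard time.
The standard-time date in Mirek Territory, 15 March 2030, is outside the daylight-saving period (28 April – 6 October), so Mirek Territory is on standard time, UTC−00:30.
04:00 UTC − 0h30m = 03:30 Mirek Territory.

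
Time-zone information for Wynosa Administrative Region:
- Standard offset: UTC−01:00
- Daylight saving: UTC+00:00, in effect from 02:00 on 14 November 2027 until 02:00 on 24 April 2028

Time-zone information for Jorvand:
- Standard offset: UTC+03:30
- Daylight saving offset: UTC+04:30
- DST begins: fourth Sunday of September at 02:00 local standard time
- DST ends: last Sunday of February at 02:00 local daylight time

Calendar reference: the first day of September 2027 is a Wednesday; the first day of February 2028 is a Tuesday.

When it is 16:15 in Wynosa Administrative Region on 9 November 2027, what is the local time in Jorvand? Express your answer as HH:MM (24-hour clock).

21:45

9 November 2027 is outside the daylight-saving period (14 November 2027 – 24 April 2028), so Wynosa Administrative Region is on standard time, UTC−01:00.
16:15 Wynosa Administrative Region + 1h = 17:15 UTC.
1 September 2027 is a Wednesday, so the first Sunday is September 5 and the fourth is September 26.
1 February 2028 is a Tuesday, so Sundays fall on 6, 13, 20, 27; the last is February 27.
At the standard offset (UTC+03:30), 17:15 UTC + 3h30m = 20:45 Jorvand standard time.
The standard-time date in Jorvand, 9 November 2027, lies within the daylight-saving period (26 September 2027 – 27 February 2028), so Jorvand is on daylight time, UTC+04:30.
17:15 UTC + 4h30m = 21:45 Jorvand.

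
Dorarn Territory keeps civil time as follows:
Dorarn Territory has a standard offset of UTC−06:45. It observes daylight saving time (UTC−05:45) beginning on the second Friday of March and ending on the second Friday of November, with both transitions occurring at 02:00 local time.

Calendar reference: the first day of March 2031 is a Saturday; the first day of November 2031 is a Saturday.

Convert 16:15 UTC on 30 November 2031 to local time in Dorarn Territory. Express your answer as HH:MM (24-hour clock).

1 March 2031 is a Saturday, so the first Friday is March 7 and the second is March 14.
1 November 2031 is a Saturday, so the first Friday is November 7 and the second is November 14.
At the standard offset (UTC−06:45), 16:15 UTC − 6h45m = 09:30 Dorarn Territory standard time.
Daylight saving runs 14 March – 14 November; the standard-time date in Dorarn Territory, 30 November 2031, is outside that window, so Dorarn Territory is on standard time at UTC−06:45.
16:15 UTC − 6h45m = 09:30 local.

09:30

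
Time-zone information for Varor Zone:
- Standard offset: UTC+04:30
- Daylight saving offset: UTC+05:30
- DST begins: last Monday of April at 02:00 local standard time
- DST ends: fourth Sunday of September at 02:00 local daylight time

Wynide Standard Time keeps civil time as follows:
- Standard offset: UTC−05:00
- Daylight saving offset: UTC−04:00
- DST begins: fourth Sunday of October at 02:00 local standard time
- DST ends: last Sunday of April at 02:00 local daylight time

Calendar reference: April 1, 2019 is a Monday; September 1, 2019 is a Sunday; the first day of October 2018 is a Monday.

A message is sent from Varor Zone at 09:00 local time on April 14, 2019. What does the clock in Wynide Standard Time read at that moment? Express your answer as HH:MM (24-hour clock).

00:30

1 April 2019 is a Monday, so Mondays fall on 1, 8, 15, 22, 29; the last is April 29.
1 September 2019 is a Sunday, so the first Sunday is September 1 and the fourth is September 22.
Daylight saving runs 29 April – 22 September; April 14, 2019 is outside that window, so Varor Zone is on standard time at UTC+04:30.
09:00 Varor Zone − 4h30m = 04:30 UTC.
1 October 2018 is a Monday, so the first Sunday is October 7 and the fourth is October 28.
1 April 2019 is a Monday, so Sundays fall on 7, 14, 21, 28; the last is April 28.
At the standard offset (UTC−05:00), 04:30 UTC − 5h = 23:30 Wynide Standard Time standard time (rolling into the previous day, 13 April 2019).
Daylight saving runs 28 October 2018 – 28 April 2019; the standard-time date in Wynide Standard Time, April 13, 2019, is inside that window, so Wynide Standard Time is at UTC−04:00.
04:30 UTC − 4h = 00:30 Wynide Standard Time.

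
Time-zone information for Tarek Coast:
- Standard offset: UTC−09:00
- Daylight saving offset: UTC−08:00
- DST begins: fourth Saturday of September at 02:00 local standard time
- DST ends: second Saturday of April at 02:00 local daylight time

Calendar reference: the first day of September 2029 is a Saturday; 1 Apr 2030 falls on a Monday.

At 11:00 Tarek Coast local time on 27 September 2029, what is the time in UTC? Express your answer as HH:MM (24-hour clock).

19:00

1 September 2029 is a Saturday, so the first Saturday is September 1 and the fourth is September 22.
1 April 2030 is a Monday, so the first Saturday is April 6 and the second is April 13.
27 September 2029 falls between 22 September 2029 and 13 April 2030, so daylight saving is in effect and Tarek Coast is at UTC−08:00.
11:00 local + 8h = 19:00 UTC.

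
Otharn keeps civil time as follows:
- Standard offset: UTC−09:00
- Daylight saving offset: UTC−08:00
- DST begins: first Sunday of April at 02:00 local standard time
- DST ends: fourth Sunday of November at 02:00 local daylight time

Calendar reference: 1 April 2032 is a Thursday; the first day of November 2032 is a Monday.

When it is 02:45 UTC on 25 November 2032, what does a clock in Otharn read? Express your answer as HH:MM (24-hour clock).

18:45

1 April 2032 is a Thursday, so the first Sunday is April 4.
1 November 2032 is a Monday, so the first Sunday is November 7 and the fourth is November 28.
At the standard offset (UTC−09:00), 02:45 UTC − 9h = 17:45 Otharn standard time (rolling into the previous day, 24 November 2032).
The standard-time date in Otharn, 24 November 2032, falls between 4 April and 28 November, so daylight saving is in effect and Otharn is at UTC−08:00.
02:45 UTC − 8h = 18:45 local (rolling into the previous day, 24 November 2032).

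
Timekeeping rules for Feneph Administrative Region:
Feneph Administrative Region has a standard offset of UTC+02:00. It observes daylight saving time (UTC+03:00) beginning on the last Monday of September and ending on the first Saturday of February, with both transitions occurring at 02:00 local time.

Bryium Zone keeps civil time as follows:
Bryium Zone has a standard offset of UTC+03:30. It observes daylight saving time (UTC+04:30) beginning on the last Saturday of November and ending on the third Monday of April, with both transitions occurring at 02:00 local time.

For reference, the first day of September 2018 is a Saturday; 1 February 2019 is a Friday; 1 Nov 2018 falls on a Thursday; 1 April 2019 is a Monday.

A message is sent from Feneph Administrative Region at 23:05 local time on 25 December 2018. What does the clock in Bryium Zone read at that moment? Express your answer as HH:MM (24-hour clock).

1 September 2018 is a Saturday, so Mondays fall on 3, 10, 17, 24; the last is September 24.
1 February 2019 is a Friday, so the first Saturday is February 2.
Daylight saving runs 24 September 2018 – 2 February 2019; 25 December 2018 is inside that window, so Feneph Administrative Region is at UTC+03:00.
23:05 Feneph Administrative Region − 3h = 20:05 UTC.
1 November 2018 is a Thursday, so Saturdays fall on 3, 10, 17, 24; the last is November 24.
1 April 2019 is a Monday, so the first Monday is April 1 and the third is April 15.
At the standard offset (UTC+03:30), 20:05 UTC + 3h30m = 23:35 Bryium Zone standard time.
The standard-time date in Bryium Zone, 25 December 2018, falls between 24 November 2018 and 15 April 2019, so daylight saving is in effect and Bryium Zone is at UTC+04:30.
20:05 UTC + 4h30m = 00:35 Bryium Zone (rolling into the next day, 26 December 2018).

00:35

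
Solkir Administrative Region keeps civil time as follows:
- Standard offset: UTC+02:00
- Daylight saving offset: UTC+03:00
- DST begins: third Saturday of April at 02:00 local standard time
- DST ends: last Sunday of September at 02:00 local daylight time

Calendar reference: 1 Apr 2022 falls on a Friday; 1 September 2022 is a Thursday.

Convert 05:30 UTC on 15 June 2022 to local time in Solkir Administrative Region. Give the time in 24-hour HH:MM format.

1 April 2022 is a Friday, so the first Saturday is April 2 and the third is April 16.
1 September 2022 is a Thursday, so Sundays fall on 4, 11, 18, 25; the last is September 25.
At the standard offset (UTC+02:00), 05:30 UTC + 2h = 07:30 Solkir Administrative Region standard time.
The standard-time date in Solkir Administrative Region, 15 June 2022, falls between 16 April and 25 September, so daylight saving is in effect and Solkir Administrative Region is at UTC+03:00.
05:30 UTC + 3h = 08:30 local.

08:30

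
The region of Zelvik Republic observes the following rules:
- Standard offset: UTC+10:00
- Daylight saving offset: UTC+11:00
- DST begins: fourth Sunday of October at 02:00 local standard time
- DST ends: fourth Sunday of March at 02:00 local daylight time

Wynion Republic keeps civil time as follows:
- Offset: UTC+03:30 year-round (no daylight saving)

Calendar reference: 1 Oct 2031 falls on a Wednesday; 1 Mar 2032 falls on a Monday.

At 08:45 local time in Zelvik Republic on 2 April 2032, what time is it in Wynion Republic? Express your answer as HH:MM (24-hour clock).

02:15

1 October 2031 is a Wednesday, so the first Sunday is October 5 and the fourth is October 26.
1 March 2032 is a Monday, so the first Sunday is March 7 and the fourth is March 28.
2 April 2032 does not fall between 26 October 2031 and 28 March 2032, so daylight saving is not in effect and Zelvik Republic is at UTC+10:00.
08:45 Zelvik Republic − 10h = 22:45 UTC (rolling into the previous day, 1 April 2032).
Wynion Republic stays on UTC+03:30 all year.
22:45 UTC + 3h30m = 02:15 Wynion Republic (rolling into the next day, 2 April 2032).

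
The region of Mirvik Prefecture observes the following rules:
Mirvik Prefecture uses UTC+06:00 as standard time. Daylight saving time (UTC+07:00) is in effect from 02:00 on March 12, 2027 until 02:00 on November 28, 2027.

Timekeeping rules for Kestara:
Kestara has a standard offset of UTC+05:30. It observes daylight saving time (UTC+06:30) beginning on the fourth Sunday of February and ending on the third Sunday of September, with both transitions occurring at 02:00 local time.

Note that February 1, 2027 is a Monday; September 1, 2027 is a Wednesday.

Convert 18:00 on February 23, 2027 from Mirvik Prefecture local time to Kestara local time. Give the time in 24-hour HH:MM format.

17:30

February 23, 2027 is outside the daylight-saving period (12 March – 28 November), so Mirvik Prefecture is on standard time, UTC+06:00.
18:00 Mirvik Prefecture − 6h = 12:00 UTC.
1 February 2027 is a Monday, so the first Sunday is February 7 and the fourth is February 28.
1 September 2027 is a Wednesday, so the first Sunday is September 5 and the third is September 19.
At the standard offset (UTC+05:30), 12:00 UTC + 5h30m = 17:30 Kestara standard time.
Daylight saving runs 28 February – 19 September; the standard-time date in Kestara, February 23, 2027, is outside that window, so Kestara is on standard time at UTC+05:30.
12:00 UTC + 5h30m = 17:30 Kestara.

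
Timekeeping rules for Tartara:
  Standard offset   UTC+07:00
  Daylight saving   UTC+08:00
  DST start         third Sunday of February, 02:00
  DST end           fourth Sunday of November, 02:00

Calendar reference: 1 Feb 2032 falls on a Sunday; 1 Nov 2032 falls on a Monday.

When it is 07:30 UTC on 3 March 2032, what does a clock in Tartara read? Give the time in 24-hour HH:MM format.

15:30

1 February 2032 is a Sunday, so the first Sunday is February 1 and the third is February 15.
1 November 2032 is a Monday, so the first Sunday is November 7 and the fourth is November 28.
At the standard offset (UTC+07:00), 07:30 UTC + 7h = 14:30 Tartara standard time.
The standard-time date in Tartara, 3 March 2032, falls between 15 February and 28 November, so daylight saving is in effect and Tartara is at UTC+08:00.
07:30 UTC + 8h = 15:30 local.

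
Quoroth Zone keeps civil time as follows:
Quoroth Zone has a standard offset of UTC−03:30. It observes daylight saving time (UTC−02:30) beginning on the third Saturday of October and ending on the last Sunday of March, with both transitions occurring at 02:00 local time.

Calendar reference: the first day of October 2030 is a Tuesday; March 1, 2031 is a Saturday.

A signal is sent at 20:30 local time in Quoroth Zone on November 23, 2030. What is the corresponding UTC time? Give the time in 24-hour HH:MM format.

1 October 2030 is a Tuesday, so the first Saturday is October 5 and the third is October 19.
1 March 2031 is a Saturday, so Sundays fall on 2, 9, 16, 23, 30; the last is March 30.
November 23, 2030 falls between 19 October 2030 and 30 March 2031, so daylight saving is in effect and Quoroth Zone is at UTC−02:30.
20:30 local + 2h30m = 23:00 UTC.

23:00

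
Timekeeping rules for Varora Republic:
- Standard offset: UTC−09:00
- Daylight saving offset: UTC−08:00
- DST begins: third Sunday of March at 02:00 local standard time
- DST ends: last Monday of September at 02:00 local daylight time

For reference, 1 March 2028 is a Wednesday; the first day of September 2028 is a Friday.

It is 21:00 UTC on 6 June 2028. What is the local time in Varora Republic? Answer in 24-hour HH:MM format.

1 March 2028 is a Wednesday, so the first Sunday is March 5 and the third is March 19.
1 September 2028 is a Friday, so Mondays fall on 4, 11, 18, 25; the last is September 25.
At the standard offset (UTC−09:00), 21:00 UTC − 9h = 12:00 Varora Republic standard time.
The standard-time date in Varora Republic, 6 June 2028, falls between 19 March and 25 September, so daylight saving is in effect and Varora Republic is at UTC−08:00.
21:00 UTC − 8h = 13:00 local.

13:00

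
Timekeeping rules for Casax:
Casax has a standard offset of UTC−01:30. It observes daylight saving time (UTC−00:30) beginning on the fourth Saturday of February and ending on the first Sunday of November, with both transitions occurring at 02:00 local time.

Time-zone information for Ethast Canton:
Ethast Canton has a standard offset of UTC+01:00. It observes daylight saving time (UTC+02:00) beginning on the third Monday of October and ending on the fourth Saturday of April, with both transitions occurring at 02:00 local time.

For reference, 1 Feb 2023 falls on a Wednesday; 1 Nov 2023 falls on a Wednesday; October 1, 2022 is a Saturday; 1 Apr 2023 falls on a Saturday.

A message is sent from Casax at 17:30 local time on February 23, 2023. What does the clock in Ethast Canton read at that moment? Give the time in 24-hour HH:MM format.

1 February 2023 is a Wednesday, so the first Saturday is February 4 and the fourth is February 25.
1 November 2023 is a Wednesday, so the first Sunday is November 5.
Daylight saving runs 25 February – 5 November; February 23, 2023 is outside that window, so Casax is on standard time at UTC−01:30.
17:30 Casax + 1h30m = 19:00 UTC.
1 October 2022 is a Saturday, so the first Monday is October 3 and the third is October 17.
1 April 2023 is a Saturday, so the first Saturday is April 1 and the fourth is April 22.
At the standard offset (UTC+01:00), 19:00 UTC + 1h = 20:00 Ethast Canton standard time.
The standard-time date in Ethast Canton, February 23, 2023, falls between 17 October 2022 and 22 April 2023, so daylight saving is in effect and Ethast Canton is at UTC+02:00.
19:00 UTC + 2h = 21:00 Ethast Canton.

21:00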